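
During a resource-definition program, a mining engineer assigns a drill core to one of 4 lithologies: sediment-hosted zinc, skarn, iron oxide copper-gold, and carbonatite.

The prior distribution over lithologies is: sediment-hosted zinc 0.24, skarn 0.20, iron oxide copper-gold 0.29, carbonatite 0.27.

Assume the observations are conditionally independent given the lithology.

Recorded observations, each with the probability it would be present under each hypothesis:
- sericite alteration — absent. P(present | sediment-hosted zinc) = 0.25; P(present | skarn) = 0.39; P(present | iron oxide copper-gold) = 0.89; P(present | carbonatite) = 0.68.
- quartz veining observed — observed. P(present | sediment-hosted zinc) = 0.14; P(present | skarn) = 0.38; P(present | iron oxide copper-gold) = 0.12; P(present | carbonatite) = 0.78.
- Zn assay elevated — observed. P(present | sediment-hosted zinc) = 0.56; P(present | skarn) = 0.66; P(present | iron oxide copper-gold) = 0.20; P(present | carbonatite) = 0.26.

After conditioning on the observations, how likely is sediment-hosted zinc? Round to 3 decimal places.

By Bayes' rule with conditional independence, the unnormalized weight for each hypothesis is prior × ∏ likelihoods (using 1 − P(present | H) for each absent observation):
  sediment-hosted zinc: 0.24 × (1 − 0.25) × 0.14 × 0.56 = 0.014112
  skarn: 0.20 × (1 − 0.39) × 0.38 × 0.66 = 0.030598
  iron oxide copper-gold: 0.29 × (1 − 0.89) × 0.12 × 0.20 = 0.0007656
  carbonatite: 0.27 × (1 − 0.68) × 0.78 × 0.26 = 0.017522
The unnormalized weights sum to 0.062997.
P(sediment-hosted zinc | evidence) = 0.014112 / 0.062997 ≈ 0.224.

0.224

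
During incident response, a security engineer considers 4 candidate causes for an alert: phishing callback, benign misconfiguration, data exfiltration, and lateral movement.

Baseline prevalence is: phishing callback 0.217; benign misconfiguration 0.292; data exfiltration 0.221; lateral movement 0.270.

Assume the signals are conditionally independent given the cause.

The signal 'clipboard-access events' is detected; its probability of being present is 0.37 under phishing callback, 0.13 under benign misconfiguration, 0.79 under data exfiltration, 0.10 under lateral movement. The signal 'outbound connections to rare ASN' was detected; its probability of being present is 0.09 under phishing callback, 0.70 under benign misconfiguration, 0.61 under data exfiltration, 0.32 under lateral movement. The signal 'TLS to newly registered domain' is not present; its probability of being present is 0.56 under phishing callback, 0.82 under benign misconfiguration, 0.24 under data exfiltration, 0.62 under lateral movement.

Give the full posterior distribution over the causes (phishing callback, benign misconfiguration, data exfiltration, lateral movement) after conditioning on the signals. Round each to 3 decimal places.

Multiply each prior by the joint likelihood of the signal pattern (using 1 − P(present | H) for each absent signal):
  phishing callback: 0.217 × 0.37 × 0.09 × (1 − 0.56) = 0.0031795
  benign misconfiguration: 0.292 × 0.13 × 0.70 × (1 − 0.82) = 0.004783
  data exfiltration: 0.221 × 0.79 × 0.61 × (1 − 0.24) = 0.08094
  lateral movement: 0.270 × 0.10 × 0.32 × (1 − 0.62) = 0.0032832
Normalizing constant Z = 0.0031795 + 0.004783 + 0.08094 + 0.0032832 = 0.092186.
P(phishing callback | evidence) = 0.0031795 / 0.092186 ≈ 0.034
P(benign misconfiguration | evidence) = 0.004783 / 0.092186 ≈ 0.052
P(data exfiltration | evidence) = 0.08094 / 0.092186 ≈ 0.878
P(lateral movement | evidence) = 0.0032832 / 0.092186 ≈ 0.036

0.034, 0.052, 0.878, 0.036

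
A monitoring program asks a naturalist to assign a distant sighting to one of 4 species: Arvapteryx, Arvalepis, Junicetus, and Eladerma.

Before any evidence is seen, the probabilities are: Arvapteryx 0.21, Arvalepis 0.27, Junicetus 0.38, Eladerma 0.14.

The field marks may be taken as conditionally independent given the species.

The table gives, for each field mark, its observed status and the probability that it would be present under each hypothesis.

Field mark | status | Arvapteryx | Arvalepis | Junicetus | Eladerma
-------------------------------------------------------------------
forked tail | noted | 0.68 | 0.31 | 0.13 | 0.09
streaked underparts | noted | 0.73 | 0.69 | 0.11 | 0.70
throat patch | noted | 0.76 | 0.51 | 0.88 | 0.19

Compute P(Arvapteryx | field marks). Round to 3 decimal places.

0.688

For each hypothesis, the unnormalized posterior weight is prior × product of the field mark likelihoods:
  Arvapteryx: 0.21 × 0.68 × 0.73 × 0.76 = 0.079225
  Arvalepis: 0.27 × 0.31 × 0.69 × 0.51 = 0.029454
  Junicetus: 0.38 × 0.13 × 0.11 × 0.88 = 0.0047819
  Eladerma: 0.14 × 0.09 × 0.70 × 0.19 = 0.0016758
The unnormalized weights sum to 0.11514.
P(Arvapteryx | evidence) = 0.079225 / 0.11514 ≈ 0.688.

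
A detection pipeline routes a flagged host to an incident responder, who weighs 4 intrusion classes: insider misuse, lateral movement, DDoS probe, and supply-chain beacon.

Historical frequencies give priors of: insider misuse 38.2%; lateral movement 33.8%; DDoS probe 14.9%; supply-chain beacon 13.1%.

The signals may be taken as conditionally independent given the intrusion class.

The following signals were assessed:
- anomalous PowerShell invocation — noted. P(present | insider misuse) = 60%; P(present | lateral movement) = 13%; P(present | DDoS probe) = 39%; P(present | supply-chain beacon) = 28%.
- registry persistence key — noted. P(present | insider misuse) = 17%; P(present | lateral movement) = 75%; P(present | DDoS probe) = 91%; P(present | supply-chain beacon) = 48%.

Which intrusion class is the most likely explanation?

Multiply each prior by the joint likelihood of the signal pattern:
  insider misuse: 0.382 × 0.60 × 0.17 = 0.038964
  lateral movement: 0.338 × 0.13 × 0.75 = 0.032955
  DDoS probe: 0.149 × 0.39 × 0.91 = 0.05288
  supply-chain beacon: 0.131 × 0.28 × 0.48 = 0.017606
Marginal likelihood of the evidence = 0.14241.
P(insider misuse | evidence) ≈ 0.038964 / 0.14241 ≈ 0.274
P(lateral movement | evidence) ≈ 0.032955 / 0.14241 ≈ 0.231
P(DDoS probe | evidence) ≈ 0.05288 / 0.14241 ≈ 0.371
P(supply-chain beacon | evidence) ≈ 0.017606 / 0.14241 ≈ 0.124
The largest is 0.371, so DDoS probe is most probable.

DDoS probe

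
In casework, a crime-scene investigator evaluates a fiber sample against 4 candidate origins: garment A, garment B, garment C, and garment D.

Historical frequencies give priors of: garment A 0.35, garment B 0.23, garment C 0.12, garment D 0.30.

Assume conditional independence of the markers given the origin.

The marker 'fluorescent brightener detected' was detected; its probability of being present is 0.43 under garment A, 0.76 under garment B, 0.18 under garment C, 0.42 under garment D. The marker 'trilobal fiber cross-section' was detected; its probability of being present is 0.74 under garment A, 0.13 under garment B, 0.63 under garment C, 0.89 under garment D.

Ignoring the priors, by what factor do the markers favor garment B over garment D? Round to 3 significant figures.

Joint likelihood of the marker pattern under each hypothesis:
  garment B: 0.76 × 0.13 = 0.0988
  garment D: 0.42 × 0.89 = 0.3738
Bayes factor = 0.0988 / 0.3738 ≈ 0.264

0.264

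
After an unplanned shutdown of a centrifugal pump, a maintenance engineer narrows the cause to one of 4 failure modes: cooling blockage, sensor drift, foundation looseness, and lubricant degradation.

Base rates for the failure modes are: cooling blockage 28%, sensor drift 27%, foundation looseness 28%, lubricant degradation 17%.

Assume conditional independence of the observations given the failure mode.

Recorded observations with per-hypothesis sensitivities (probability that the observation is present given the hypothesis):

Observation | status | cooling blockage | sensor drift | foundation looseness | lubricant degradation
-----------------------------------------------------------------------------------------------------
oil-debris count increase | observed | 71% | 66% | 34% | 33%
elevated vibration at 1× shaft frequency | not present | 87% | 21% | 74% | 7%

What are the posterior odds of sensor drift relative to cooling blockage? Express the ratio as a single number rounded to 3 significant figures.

Posterior odds equal prior odds times the likelihood ratio; only the two competing hypotheses matter (using 1 − P(present | H) for each absent observation).
  sensor drift: 0.27 × 0.66 × (1 − 0.21) = 0.14078
  cooling blockage: 0.28 × 0.71 × (1 − 0.87) = 0.025844
Posterior odds = 0.14078 / 0.025844 ≈ 5.45.

5.45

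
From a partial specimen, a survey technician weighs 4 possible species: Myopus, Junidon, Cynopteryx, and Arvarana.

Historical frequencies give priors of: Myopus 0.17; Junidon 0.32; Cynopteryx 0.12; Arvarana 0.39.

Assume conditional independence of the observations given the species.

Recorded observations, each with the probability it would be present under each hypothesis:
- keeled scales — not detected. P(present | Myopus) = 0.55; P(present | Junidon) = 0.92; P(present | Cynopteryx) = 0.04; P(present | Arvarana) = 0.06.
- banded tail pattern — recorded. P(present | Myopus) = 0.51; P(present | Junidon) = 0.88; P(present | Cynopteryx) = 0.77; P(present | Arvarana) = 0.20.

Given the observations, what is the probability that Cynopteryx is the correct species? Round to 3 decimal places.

0.397

For each hypothesis, the unnormalized posterior weight is prior × product of the observation likelihoods (using 1 − P(present | H) for each absent observation):
  Myopus: 0.17 × (1 − 0.55) × 0.51 = 0.039015
  Junidon: 0.32 × (1 − 0.92) × 0.88 = 0.022528
  Cynopteryx: 0.12 × (1 − 0.04) × 0.77 = 0.088704
  Arvarana: 0.39 × (1 − 0.06) × 0.20 = 0.07332
Marginal likelihood of the evidence = 0.22357.
P(Cynopteryx | evidence) = 0.088704 / 0.22357 ≈ 0.397.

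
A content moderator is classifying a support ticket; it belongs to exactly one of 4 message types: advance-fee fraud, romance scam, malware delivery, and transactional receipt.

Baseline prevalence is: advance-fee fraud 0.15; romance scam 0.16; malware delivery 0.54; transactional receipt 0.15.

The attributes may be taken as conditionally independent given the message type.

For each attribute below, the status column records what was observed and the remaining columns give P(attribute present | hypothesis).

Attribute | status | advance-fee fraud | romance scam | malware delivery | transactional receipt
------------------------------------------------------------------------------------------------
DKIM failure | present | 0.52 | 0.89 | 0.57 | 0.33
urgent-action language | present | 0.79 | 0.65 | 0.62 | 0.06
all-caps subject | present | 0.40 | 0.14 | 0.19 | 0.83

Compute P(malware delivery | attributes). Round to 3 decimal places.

0.475

Multiply each prior by the joint likelihood of the attribute pattern:
  advance-fee fraud: 0.15 × 0.52 × 0.79 × 0.40 = 0.024648
  romance scam: 0.16 × 0.89 × 0.65 × 0.14 = 0.012958
  malware delivery: 0.54 × 0.57 × 0.62 × 0.19 = 0.036259
  transactional receipt: 0.15 × 0.33 × 0.06 × 0.83 = 0.0024651
Normalizing constant Z = 0.024648 + 0.012958 + 0.036259 + 0.0024651 = 0.07633.
P(malware delivery | evidence) = 0.036259 / 0.07633 ≈ 0.475.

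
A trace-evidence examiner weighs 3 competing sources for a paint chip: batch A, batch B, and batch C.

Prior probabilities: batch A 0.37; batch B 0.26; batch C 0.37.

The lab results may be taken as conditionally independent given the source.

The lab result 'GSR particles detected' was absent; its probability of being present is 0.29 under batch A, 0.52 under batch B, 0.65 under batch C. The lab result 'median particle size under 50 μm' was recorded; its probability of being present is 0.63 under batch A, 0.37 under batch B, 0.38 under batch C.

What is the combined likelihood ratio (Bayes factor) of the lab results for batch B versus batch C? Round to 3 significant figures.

Take the product of per-lab result likelihoods under each hypothesis (using 1 − P(present | H) for each absent lab result), then divide.
  batch B: (1 − 0.52) × 0.37 = 0.1776
  batch C: (1 − 0.65) × 0.38 = 0.133
Bayes factor = 0.1776 / 0.133 ≈ 1.34

1.34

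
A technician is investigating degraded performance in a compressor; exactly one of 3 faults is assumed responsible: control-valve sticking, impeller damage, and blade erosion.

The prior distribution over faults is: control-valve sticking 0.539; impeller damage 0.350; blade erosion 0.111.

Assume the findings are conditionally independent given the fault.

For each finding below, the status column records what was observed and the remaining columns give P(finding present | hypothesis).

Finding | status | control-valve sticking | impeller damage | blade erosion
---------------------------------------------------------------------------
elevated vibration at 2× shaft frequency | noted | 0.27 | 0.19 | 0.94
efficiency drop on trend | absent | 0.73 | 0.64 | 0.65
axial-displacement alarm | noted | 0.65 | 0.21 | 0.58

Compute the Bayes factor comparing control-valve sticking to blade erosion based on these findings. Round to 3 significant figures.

The Bayes factor is the ratio of the joint likelihoods of the evidence pattern under the two hypotheses (using 1 − P(present | H) for each absent finding).
  control-valve sticking: 0.27 × (1 − 0.73) × 0.65 = 0.047385
  blade erosion: 0.94 × (1 − 0.65) × 0.58 = 0.19082
Bayes factor = 0.047385 / 0.19082 ≈ 0.248

0.248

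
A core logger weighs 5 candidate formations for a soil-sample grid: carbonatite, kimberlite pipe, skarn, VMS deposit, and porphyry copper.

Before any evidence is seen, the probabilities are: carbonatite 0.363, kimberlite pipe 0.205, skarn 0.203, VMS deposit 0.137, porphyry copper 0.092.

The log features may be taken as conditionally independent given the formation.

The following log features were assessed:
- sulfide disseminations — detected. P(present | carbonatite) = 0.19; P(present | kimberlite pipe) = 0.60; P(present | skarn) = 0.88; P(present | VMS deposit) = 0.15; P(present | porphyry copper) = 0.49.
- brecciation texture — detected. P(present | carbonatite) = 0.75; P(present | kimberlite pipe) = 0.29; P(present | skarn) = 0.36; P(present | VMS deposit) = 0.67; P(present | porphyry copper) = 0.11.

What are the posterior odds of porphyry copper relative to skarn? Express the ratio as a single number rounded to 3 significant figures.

0.0771

Posterior odds equal prior odds times the likelihood ratio; only the two competing hypotheses matter.
  porphyry copper: 0.092 × 0.49 × 0.11 = 0.0049588
  skarn: 0.203 × 0.88 × 0.36 = 0.06431
Odds(porphyry copper : skarn) = 0.0049588 / 0.06431 ≈ 0.0771.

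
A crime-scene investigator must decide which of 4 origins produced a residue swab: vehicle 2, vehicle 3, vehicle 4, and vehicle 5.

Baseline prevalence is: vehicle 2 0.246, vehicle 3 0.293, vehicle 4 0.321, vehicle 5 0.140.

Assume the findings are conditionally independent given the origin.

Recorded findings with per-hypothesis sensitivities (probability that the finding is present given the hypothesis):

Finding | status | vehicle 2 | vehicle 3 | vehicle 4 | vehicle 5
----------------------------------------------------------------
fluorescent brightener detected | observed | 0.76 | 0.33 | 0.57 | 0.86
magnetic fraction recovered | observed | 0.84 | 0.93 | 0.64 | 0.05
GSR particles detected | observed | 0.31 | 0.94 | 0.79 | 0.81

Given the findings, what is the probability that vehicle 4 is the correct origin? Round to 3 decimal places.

For each hypothesis, the unnormalized posterior weight is prior × product of the finding likelihoods:
  vehicle 2: 0.246 × 0.76 × 0.84 × 0.31 = 0.048684
  vehicle 3: 0.293 × 0.33 × 0.93 × 0.94 = 0.084526
  vehicle 4: 0.321 × 0.57 × 0.64 × 0.79 = 0.09251
  vehicle 5: 0.140 × 0.86 × 0.05 × 0.81 = 0.0048762
Normalizing constant Z = 0.048684 + 0.084526 + 0.09251 + 0.0048762 = 0.2306.
P(vehicle 4 | evidence) = 0.09251 / 0.2306 ≈ 0.401.

0.401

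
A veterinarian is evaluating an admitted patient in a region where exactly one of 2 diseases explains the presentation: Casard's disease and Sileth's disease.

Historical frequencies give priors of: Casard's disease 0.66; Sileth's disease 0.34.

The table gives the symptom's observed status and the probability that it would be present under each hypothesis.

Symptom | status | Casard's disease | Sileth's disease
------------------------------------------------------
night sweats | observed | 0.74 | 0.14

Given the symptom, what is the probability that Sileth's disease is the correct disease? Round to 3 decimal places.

For each hypothesis, the unnormalized posterior weight is prior × likelihood:
  Casard's disease: 0.66 × 0.74 = 0.4884
  Sileth's disease: 0.34 × 0.14 = 0.0476
Marginal likelihood of the evidence = 0.536.
P(Sileth's disease | evidence) = 0.0476 / 0.536 ≈ 0.089.

0.089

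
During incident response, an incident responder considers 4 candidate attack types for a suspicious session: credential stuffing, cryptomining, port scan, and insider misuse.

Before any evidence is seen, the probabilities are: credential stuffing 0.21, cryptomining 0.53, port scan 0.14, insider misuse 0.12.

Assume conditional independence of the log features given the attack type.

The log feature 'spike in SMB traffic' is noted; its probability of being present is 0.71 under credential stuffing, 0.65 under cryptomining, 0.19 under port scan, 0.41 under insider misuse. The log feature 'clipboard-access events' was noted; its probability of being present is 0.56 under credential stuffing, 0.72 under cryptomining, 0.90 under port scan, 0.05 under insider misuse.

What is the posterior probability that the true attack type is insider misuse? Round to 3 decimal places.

0.007

By Bayes' rule with conditional independence, the unnormalized weight for each hypothesis is prior × ∏ likelihoods:
  credential stuffing: 0.21 × 0.71 × 0.56 = 0.083496
  cryptomining: 0.53 × 0.65 × 0.72 = 0.24804
  port scan: 0.14 × 0.19 × 0.90 = 0.02394
  insider misuse: 0.12 × 0.41 × 0.05 = 0.00246
The unnormalized weights sum to 0.35794.
P(insider misuse | evidence) = 0.00246 / 0.35794 ≈ 0.007.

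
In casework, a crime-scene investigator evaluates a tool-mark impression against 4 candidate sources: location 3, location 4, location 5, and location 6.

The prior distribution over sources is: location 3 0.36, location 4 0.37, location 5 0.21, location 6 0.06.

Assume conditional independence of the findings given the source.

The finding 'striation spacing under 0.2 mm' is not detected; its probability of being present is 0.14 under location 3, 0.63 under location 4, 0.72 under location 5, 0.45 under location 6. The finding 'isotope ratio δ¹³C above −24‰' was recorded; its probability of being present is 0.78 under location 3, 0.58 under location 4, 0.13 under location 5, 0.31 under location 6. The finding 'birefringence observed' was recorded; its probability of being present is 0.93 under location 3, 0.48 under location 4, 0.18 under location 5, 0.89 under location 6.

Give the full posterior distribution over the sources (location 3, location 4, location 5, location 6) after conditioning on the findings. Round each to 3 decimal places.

0.822, 0.140, 0.005, 0.033

For each hypothesis, the unnormalized posterior weight is prior × product of the finding likelihoods (using 1 − P(present | H) for each absent finding):
  location 3: 0.36 × (1 − 0.14) × 0.78 × 0.93 = 0.22458
  location 4: 0.37 × (1 − 0.63) × 0.58 × 0.48 = 0.038113
  location 5: 0.21 × (1 − 0.72) × 0.13 × 0.18 = 0.0013759
  location 6: 0.06 × (1 − 0.45) × 0.31 × 0.89 = 0.0091047
Marginal likelihood of the evidence = 0.27318.
P(location 3 | evidence) = 0.22458 / 0.27318 ≈ 0.822
P(location 4 | evidence) = 0.038113 / 0.27318 ≈ 0.140
P(location 5 | evidence) = 0.0013759 / 0.27318 ≈ 0.005
P(location 6 | evidence) = 0.0091047 / 0.27318 ≈ 0.033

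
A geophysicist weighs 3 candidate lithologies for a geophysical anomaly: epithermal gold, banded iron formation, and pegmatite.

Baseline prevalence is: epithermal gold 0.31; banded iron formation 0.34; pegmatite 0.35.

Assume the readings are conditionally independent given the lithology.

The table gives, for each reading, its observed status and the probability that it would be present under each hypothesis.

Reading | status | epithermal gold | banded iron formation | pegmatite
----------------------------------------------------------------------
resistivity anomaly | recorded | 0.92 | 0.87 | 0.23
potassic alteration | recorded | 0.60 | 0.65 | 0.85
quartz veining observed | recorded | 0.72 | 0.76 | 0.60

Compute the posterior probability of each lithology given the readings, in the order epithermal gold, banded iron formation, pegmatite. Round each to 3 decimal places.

0.397, 0.471, 0.132

By Bayes' rule with conditional independence, the unnormalized weight for each hypothesis is prior × ∏ likelihoods:
  epithermal gold: 0.31 × 0.92 × 0.60 × 0.72 = 0.12321
  banded iron formation: 0.34 × 0.87 × 0.65 × 0.76 = 0.14613
  pegmatite: 0.35 × 0.23 × 0.85 × 0.60 = 0.041055
The unnormalized weights sum to 0.31039.
P(epithermal gold | evidence) = 0.12321 / 0.31039 ≈ 0.397
P(banded iron formation | evidence) = 0.14613 / 0.31039 ≈ 0.471
P(pegmatite | evidence) = 0.041055 / 0.31039 ≈ 0.132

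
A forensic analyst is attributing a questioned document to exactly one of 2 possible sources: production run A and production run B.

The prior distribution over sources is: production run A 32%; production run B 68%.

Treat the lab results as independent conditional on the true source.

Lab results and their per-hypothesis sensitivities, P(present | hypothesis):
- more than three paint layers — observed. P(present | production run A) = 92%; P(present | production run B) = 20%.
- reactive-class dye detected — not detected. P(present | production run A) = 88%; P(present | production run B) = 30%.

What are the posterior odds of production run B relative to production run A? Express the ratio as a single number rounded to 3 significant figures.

Unnormalized posterior weight (prior times the lab result likelihoods) for each of the two hypotheses (using 1 − P(present | H) for each absent lab result):
  production run B: 0.68 × 0.20 × (1 − 0.30) = 0.0952
  production run A: 0.32 × 0.92 × (1 − 0.88) = 0.035328
Odds(production run B : production run A) = 0.0952 / 0.035328 ≈ 2.69.

2.69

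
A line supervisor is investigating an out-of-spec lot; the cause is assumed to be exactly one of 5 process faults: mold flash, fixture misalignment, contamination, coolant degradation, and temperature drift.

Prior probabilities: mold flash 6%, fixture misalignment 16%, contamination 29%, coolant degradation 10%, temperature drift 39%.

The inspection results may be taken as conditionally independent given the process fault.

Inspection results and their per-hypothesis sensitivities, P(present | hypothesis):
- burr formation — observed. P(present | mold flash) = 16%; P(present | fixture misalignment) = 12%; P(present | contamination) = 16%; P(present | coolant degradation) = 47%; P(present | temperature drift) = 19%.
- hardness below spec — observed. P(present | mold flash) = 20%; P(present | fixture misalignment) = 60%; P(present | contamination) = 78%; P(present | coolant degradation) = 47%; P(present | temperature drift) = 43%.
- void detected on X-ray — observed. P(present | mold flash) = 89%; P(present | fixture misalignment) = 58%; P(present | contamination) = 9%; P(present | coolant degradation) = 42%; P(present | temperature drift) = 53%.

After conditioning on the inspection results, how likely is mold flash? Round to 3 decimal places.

0.045

For each hypothesis, the unnormalized posterior weight is prior × product of the inspection result likelihoods:
  mold flash: 0.06 × 0.16 × 0.20 × 0.89 = 0.0017088
  fixture misalignment: 0.16 × 0.12 × 0.60 × 0.58 = 0.0066816
  contamination: 0.29 × 0.16 × 0.78 × 0.09 = 0.0032573
  coolant degradation: 0.10 × 0.47 × 0.47 × 0.42 = 0.0092778
  temperature drift: 0.39 × 0.19 × 0.43 × 0.53 = 0.016887
Marginal likelihood of the evidence = 0.037813.
P(mold flash | evidence) = 0.0017088 / 0.037813 ≈ 0.045.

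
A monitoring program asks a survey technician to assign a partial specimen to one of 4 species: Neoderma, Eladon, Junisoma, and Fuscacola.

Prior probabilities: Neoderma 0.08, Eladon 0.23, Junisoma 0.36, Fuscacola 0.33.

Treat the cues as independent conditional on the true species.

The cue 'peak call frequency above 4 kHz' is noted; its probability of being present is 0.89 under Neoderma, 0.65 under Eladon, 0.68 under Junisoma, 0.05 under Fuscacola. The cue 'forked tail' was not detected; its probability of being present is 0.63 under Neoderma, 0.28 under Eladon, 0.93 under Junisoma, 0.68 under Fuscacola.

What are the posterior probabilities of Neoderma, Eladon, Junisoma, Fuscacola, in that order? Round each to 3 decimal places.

0.168, 0.688, 0.110, 0.034

Multiply each prior by the joint likelihood of the cue pattern (using 1 − P(present | H) for each absent cue):
  Neoderma: 0.08 × 0.89 × (1 − 0.63) = 0.026344
  Eladon: 0.23 × 0.65 × (1 − 0.28) = 0.10764
  Junisoma: 0.36 × 0.68 × (1 − 0.93) = 0.017136
  Fuscacola: 0.33 × 0.05 × (1 − 0.68) = 0.00528
Marginal likelihood of the evidence = 0.1564.
P(Neoderma | evidence) = 0.026344 / 0.1564 ≈ 0.168
P(Eladon | evidence) = 0.10764 / 0.1564 ≈ 0.688
P(Junisoma | evidence) = 0.017136 / 0.1564 ≈ 0.110
P(Fuscacola | evidence) = 0.00528 / 0.1564 ≈ 0.034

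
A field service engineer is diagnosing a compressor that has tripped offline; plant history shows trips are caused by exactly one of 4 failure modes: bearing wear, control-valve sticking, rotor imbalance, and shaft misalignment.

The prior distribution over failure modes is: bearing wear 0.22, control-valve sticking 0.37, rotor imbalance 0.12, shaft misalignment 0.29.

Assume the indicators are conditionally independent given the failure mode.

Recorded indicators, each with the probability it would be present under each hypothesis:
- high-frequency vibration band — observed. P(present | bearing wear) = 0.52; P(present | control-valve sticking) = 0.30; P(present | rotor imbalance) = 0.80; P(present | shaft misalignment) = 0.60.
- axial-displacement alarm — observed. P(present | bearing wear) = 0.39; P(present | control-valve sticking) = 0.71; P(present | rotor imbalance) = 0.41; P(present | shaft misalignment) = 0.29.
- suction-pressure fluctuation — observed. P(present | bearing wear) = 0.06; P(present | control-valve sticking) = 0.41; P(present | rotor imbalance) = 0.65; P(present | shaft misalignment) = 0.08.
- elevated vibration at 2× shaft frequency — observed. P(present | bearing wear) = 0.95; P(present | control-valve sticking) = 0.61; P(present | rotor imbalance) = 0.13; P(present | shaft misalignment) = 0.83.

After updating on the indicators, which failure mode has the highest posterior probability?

control-valve sticking

Multiply each prior by the joint likelihood of the indicator pattern:
  bearing wear: 0.22 × 0.52 × 0.39 × 0.06 × 0.95 = 0.0025431
  control-valve sticking: 0.37 × 0.30 × 0.71 × 0.41 × 0.61 = 0.01971
  rotor imbalance: 0.12 × 0.80 × 0.41 × 0.65 × 0.13 = 0.0033259
  shaft misalignment: 0.29 × 0.60 × 0.29 × 0.08 × 0.83 = 0.0033505
The unnormalized weights sum to 0.02893.
P(bearing wear | evidence) ≈ 0.0025431 / 0.02893 ≈ 0.088
P(control-valve sticking | evidence) ≈ 0.01971 / 0.02893 ≈ 0.681
P(rotor imbalance | evidence) ≈ 0.0033259 / 0.02893 ≈ 0.115
P(shaft misalignment | evidence) ≈ 0.0033505 / 0.02893 ≈ 0.116
The largest is 0.681, so control-valve sticking is most probable.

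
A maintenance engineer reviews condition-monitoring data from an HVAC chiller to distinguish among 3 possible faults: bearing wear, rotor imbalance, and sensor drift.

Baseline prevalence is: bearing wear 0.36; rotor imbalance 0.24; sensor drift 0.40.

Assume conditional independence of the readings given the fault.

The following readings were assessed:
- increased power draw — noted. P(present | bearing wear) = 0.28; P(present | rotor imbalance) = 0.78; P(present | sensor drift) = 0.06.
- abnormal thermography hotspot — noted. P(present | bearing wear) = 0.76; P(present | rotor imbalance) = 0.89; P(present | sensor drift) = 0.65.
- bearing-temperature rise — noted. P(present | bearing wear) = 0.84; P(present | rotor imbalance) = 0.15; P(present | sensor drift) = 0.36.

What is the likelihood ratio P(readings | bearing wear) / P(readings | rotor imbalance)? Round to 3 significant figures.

1.72

Joint likelihood of the reading pattern under each hypothesis:
  bearing wear: 0.28 × 0.76 × 0.84 = 0.17875
  rotor imbalance: 0.78 × 0.89 × 0.15 = 0.10413
Bayes factor = 0.17875 / 0.10413 ≈ 1.72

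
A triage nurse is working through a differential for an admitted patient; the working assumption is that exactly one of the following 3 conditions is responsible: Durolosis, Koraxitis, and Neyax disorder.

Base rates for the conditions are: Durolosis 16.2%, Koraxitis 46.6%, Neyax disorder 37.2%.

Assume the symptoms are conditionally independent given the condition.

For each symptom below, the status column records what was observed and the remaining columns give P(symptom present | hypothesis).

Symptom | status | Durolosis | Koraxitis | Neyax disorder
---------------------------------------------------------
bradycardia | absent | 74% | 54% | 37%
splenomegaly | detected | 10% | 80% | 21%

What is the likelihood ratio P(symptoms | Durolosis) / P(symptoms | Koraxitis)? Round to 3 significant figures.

0.0707

Take the product of per-symptom likelihoods under each hypothesis (using 1 − P(present | H) for each absent symptom), then divide.
  Durolosis: (1 − 0.74) × 0.10 = 0.026
  Koraxitis: (1 − 0.54) × 0.80 = 0.368
Bayes factor = 0.026 / 0.368 ≈ 0.0707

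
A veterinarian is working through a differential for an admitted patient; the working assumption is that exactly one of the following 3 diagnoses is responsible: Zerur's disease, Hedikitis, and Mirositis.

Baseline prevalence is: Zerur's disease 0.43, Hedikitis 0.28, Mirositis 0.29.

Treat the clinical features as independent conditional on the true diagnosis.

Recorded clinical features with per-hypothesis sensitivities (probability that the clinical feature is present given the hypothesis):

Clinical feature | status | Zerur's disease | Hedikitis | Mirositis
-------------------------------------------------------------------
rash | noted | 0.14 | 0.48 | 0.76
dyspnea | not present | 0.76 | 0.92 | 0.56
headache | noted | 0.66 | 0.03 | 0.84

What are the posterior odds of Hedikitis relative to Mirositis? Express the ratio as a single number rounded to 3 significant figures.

0.00396

Unnormalized posterior weight (prior times the clinical feature likelihoods) for each of the two hypotheses (using 1 − P(present | H) for each absent clinical feature):
  Hedikitis: 0.28 × 0.48 × (1 − 0.92) × 0.03 = 0.00032256
  Mirositis: 0.29 × 0.76 × (1 − 0.56) × 0.84 = 0.08146
Posterior odds = 0.00032256 / 0.08146 ≈ 0.00396.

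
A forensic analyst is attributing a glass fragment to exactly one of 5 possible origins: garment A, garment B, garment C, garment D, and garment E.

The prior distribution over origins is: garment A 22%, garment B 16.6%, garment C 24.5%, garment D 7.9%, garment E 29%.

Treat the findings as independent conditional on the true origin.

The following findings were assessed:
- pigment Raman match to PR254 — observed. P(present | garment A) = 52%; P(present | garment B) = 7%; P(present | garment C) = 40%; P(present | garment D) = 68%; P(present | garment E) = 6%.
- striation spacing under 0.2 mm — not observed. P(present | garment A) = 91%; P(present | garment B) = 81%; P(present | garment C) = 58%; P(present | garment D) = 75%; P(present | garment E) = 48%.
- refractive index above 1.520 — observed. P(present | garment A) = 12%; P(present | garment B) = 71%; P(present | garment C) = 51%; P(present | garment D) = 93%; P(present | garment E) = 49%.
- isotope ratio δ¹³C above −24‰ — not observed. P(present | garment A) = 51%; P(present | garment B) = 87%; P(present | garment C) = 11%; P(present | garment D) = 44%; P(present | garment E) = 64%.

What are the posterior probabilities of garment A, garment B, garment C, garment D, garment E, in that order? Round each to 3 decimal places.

0.022, 0.007, 0.665, 0.249, 0.057

By Bayes' rule with conditional independence, the unnormalized weight for each hypothesis is prior × ∏ likelihoods (using 1 − P(present | H) for each absent finding):
  garment A: 0.220 × 0.52 × (1 − 0.91) × 0.12 × (1 − 0.51) = 0.0006054
  garment B: 0.166 × 0.07 × (1 − 0.81) × 0.71 × (1 − 0.87) = 0.00020378
  garment C: 0.245 × 0.40 × (1 − 0.58) × 0.51 × (1 − 0.11) = 0.018683
  garment D: 0.079 × 0.68 × (1 − 0.75) × 0.93 × (1 − 0.44) = 0.0069943
  garment E: 0.290 × 0.06 × (1 − 0.48) × 0.49 × (1 − 0.64) = 0.0015961
Normalizing constant Z = 0.0006054 + 0.00020378 + 0.018683 + 0.0069943 + 0.0015961 = 0.028082.
P(garment A | evidence) = 0.0006054 / 0.028082 ≈ 0.022
P(garment B | evidence) = 0.00020378 / 0.028082 ≈ 0.007
P(garment C | evidence) = 0.018683 / 0.028082 ≈ 0.665
P(garment D | evidence) = 0.0069943 / 0.028082 ≈ 0.249
P(garment E | evidence) = 0.0015961 / 0.028082 ≈ 0.057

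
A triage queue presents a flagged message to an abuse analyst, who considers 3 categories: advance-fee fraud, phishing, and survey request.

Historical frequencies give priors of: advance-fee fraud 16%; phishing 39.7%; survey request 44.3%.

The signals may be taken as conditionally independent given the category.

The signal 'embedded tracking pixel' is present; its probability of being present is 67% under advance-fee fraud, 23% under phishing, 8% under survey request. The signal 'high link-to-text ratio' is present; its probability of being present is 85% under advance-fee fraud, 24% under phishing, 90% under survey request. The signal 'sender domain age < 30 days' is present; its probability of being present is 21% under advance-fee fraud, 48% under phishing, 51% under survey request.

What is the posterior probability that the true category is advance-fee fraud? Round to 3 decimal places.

0.417

Multiply each prior by the joint likelihood of the signal pattern:
  advance-fee fraud: 0.160 × 0.67 × 0.85 × 0.21 = 0.019135
  phishing: 0.397 × 0.23 × 0.24 × 0.48 = 0.010519
  survey request: 0.443 × 0.08 × 0.90 × 0.51 = 0.016267
Normalizing constant Z = 0.019135 + 0.010519 + 0.016267 = 0.045921.
P(advance-fee fraud | evidence) = 0.019135 / 0.045921 ≈ 0.417.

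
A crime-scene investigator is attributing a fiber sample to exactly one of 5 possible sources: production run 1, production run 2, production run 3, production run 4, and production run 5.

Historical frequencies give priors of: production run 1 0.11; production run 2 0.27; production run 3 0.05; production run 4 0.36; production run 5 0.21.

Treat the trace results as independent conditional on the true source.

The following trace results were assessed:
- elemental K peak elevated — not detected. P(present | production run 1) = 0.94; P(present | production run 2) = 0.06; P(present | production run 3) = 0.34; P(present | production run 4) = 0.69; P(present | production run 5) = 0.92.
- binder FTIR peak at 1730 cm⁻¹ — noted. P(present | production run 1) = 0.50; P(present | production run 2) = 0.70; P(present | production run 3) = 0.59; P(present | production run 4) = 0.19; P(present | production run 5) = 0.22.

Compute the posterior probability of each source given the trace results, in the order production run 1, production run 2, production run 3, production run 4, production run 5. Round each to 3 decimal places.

0.015, 0.788, 0.086, 0.094, 0.016

By Bayes' rule with conditional independence, the unnormalized weight for each hypothesis is prior × ∏ likelihoods (using 1 − P(present | H) for each absent trace result):
  production run 1: 0.11 × (1 − 0.94) × 0.50 = 0.0033
  production run 2: 0.27 × (1 − 0.06) × 0.70 = 0.17766
  production run 3: 0.05 × (1 − 0.34) × 0.59 = 0.01947
  production run 4: 0.36 × (1 − 0.69) × 0.19 = 0.021204
  production run 5: 0.21 × (1 − 0.92) × 0.22 = 0.003696
The unnormalized weights sum to 0.22533.
P(production run 1 | evidence) = 0.0033 / 0.22533 ≈ 0.015
P(production run 2 | evidence) = 0.17766 / 0.22533 ≈ 0.788
P(production run 3 | evidence) = 0.01947 / 0.22533 ≈ 0.086
P(production run 4 | evidence) = 0.021204 / 0.22533 ≈ 0.094
P(production run 5 | evidence) = 0.003696 / 0.22533 ≈ 0.016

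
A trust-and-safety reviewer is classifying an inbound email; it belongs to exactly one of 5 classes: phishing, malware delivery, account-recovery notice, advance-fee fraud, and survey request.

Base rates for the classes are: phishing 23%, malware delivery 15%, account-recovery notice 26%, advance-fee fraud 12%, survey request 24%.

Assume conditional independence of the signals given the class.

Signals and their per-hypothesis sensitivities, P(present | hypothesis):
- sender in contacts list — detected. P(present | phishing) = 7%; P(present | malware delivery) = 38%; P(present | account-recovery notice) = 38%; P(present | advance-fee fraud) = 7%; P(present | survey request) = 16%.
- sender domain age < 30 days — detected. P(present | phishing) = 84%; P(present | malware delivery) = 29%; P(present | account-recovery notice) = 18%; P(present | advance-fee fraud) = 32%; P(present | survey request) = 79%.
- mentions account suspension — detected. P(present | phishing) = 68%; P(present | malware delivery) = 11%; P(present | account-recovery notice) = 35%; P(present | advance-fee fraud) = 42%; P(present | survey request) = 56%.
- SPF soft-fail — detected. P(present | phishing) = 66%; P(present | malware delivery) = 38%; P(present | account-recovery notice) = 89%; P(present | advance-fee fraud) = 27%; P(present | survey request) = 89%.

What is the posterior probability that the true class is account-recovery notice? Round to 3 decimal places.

0.200

By Bayes' rule with conditional independence, the unnormalized weight for each hypothesis is prior × ∏ likelihoods:
  phishing: 0.23 × 0.07 × 0.84 × 0.68 × 0.66 = 0.0060696
  malware delivery: 0.15 × 0.38 × 0.29 × 0.11 × 0.38 = 0.00069095
  account-recovery notice: 0.26 × 0.38 × 0.18 × 0.35 × 0.89 = 0.0055397
  advance-fee fraud: 0.12 × 0.07 × 0.32 × 0.42 × 0.27 = 0.00030482
  survey request: 0.24 × 0.16 × 0.79 × 0.56 × 0.89 = 0.015119
Normalizing constant Z = 0.0060696 + 0.00069095 + 0.0055397 + 0.00030482 + 0.015119 = 0.027725.
P(account-recovery notice | evidence) = 0.0055397 / 0.027725 ≈ 0.200.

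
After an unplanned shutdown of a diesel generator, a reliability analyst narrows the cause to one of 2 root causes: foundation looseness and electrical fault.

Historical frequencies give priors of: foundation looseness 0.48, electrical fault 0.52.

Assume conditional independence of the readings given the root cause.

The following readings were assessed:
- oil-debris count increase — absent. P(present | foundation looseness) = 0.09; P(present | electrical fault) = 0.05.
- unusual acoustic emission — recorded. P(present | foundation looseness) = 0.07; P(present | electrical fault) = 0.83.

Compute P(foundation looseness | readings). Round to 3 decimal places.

For each hypothesis, the unnormalized posterior weight is prior × product of the reading likelihoods (using 1 − P(present | H) for each absent reading):
  foundation looseness: 0.48 × (1 − 0.09) × 0.07 = 0.030576
  electrical fault: 0.52 × (1 − 0.05) × 0.83 = 0.41002
Normalizing constant Z = 0.030576 + 0.41002 = 0.4406.
P(foundation looseness | evidence) = 0.030576 / 0.4406 ≈ 0.069.

0.069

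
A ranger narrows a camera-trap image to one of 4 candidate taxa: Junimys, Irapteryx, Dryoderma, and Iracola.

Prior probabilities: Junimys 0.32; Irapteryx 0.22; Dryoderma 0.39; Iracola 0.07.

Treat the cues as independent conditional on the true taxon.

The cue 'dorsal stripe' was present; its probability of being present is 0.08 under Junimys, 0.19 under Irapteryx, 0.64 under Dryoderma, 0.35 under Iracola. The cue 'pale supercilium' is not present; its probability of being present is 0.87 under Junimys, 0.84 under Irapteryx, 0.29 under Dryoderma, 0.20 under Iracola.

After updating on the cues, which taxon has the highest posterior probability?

Dryoderma

By Bayes' rule with conditional independence, the unnormalized weight for each hypothesis is prior × ∏ likelihoods (using 1 − P(present | H) for each absent cue):
  Junimys: 0.32 × 0.08 × (1 − 0.87) = 0.003328
  Irapteryx: 0.22 × 0.19 × (1 − 0.84) = 0.006688
  Dryoderma: 0.39 × 0.64 × (1 − 0.29) = 0.17722
  Iracola: 0.07 × 0.35 × (1 − 0.20) = 0.0196
The unnormalized weights sum to 0.20683.
P(Junimys | evidence) ≈ 0.003328 / 0.20683 ≈ 0.016
P(Irapteryx | evidence) ≈ 0.006688 / 0.20683 ≈ 0.032
P(Dryoderma | evidence) ≈ 0.17722 / 0.20683 ≈ 0.857
P(Iracola | evidence) ≈ 0.0196 / 0.20683 ≈ 0.095
The largest is 0.857, so Dryoderma is most probable.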